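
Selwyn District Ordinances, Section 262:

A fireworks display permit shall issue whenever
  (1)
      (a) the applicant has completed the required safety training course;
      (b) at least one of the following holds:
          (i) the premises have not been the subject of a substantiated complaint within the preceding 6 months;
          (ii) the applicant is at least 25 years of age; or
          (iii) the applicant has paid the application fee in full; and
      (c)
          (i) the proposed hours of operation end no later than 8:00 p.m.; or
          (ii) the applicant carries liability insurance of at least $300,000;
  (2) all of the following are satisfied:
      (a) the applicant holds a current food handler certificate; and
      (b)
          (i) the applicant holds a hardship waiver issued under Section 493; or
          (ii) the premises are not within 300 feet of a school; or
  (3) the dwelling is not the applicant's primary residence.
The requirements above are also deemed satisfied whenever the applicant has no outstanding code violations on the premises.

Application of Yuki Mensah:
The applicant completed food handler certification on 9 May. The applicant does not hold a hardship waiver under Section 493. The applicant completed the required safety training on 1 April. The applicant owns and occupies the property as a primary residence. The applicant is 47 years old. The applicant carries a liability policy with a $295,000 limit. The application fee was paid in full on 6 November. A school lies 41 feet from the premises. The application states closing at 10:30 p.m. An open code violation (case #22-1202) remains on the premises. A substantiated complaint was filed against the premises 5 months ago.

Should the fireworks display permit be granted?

No — denied.

(a) safety training — satisfied.
(i) no complaint in 6 mo. — not met.
(ii) age ≥ 25 — met.
(iii) fee paid — met.
(b): F OR T OR T → true.
(i) closes by 8 p.m. — fails.
(ii) insurance ≥ $300,000 — fails.
(c) = F OR F = false.
(1) = T AND T AND F = false.
(a) food handler cert. — holds.
(i) hardship waiver — fails.
(ii) ≥300 ft from school — not satisfied.
(b): F OR F → false.
So (2) is not satisfied (T AND F).
(3) not (primary residence) — not met.
Overall = F OR F OR F = false.
Exception (no code violations) — not satisfied.
Result: main false OR exception false → false.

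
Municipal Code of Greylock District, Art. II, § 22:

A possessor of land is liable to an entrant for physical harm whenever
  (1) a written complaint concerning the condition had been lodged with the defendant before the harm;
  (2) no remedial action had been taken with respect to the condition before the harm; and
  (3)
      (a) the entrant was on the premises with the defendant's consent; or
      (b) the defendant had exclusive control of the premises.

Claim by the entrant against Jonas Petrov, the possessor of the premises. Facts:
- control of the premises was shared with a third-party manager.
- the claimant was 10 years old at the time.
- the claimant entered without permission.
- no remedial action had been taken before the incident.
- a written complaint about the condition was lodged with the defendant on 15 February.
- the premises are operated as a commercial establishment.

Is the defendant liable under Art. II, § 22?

(1) complaint lodged — holds.
(2) no remedial action — satisfied.
(a) consent to enter — not satisfied.
(b) exclusive control — fails.
(3): F OR F → false.
Overall: T AND T AND F → false.

No — not liable.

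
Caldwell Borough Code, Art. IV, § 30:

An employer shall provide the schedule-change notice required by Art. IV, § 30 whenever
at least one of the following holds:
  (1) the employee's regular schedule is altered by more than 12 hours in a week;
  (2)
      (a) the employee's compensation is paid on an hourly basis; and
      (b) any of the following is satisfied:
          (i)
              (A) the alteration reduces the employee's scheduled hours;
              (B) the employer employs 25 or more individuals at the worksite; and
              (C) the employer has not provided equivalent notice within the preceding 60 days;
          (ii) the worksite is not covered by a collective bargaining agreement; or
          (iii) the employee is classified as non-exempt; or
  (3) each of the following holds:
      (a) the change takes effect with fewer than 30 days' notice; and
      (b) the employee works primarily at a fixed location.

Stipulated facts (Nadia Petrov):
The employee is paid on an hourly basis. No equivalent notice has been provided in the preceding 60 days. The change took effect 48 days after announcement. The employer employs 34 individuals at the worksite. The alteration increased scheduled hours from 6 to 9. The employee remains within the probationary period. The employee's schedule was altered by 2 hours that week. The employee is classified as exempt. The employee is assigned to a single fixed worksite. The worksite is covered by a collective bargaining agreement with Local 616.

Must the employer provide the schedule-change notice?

No — not required.

(1) schedule shift > 12h — not satisfied.
(a) hourly-paid — holds.
(A) hours reduced — not met.
(B) ≥ 25 at site — met.
(C) no recent notice — holds.
(i) = F AND T AND T = false.
(ii) no CBA — not satisfied.
(iii) non-exempt — not satisfied.
So (b) is not satisfied (F OR F OR F).
(2) = T AND F = false.
(a) < 30 days' notice — fails.
(b) fixed location — met.
(3): F AND T → false.
Overall = F OR F OR F = false.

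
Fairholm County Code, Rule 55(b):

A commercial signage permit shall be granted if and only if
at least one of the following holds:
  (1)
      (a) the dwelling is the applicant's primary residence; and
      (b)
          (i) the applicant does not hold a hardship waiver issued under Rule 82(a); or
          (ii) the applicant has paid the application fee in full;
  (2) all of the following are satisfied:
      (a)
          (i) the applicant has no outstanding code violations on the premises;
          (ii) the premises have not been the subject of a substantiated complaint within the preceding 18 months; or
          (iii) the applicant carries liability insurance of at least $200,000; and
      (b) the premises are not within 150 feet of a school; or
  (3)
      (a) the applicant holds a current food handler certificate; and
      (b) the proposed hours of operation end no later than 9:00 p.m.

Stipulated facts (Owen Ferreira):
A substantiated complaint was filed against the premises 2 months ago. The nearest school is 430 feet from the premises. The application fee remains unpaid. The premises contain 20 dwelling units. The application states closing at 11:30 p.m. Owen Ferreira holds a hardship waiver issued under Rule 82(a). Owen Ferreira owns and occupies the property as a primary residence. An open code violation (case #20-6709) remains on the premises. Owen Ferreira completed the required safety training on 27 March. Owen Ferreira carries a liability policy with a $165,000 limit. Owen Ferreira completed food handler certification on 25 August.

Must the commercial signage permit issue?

No — denied.

(a) primary residence — holds.
(i) not (hardship waiver) — fails.
(ii) fee paid — not met.
(b): F OR F → false.
(1): T AND F → false.
(i) no code violations — fails.
(ii) no complaint in 18 mo. — not met.
(iii) insurance ≥ $200,000 — not met.
(a) = F OR F OR F = false.
(b) ≥150 ft from school — satisfied.
(2) = F AND T = false.
(a) food handler cert. — holds.
(b) closes by 9 p.m. — not satisfied.
(3): T AND F → false.
Overall: F OR F OR F → false.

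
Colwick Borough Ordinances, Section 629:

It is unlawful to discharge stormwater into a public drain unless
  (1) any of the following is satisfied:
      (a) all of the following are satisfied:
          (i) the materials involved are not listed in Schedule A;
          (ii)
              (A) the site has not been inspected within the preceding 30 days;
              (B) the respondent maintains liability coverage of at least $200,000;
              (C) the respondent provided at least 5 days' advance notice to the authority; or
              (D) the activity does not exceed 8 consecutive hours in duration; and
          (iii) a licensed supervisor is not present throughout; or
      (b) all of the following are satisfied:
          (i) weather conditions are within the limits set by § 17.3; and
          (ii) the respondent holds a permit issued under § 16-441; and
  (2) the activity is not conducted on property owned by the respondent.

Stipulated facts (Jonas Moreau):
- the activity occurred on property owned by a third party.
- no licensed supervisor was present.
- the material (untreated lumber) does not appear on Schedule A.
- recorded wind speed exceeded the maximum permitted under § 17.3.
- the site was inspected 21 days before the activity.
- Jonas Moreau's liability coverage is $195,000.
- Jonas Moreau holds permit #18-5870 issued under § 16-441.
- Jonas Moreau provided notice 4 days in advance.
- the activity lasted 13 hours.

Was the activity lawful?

No — unlawful.

(i) not (Schedule A material) — met.
(A) not (site inspected) — not satisfied.
(B) coverage ≥ $200,000 — not satisfied.
(C) ≥5 days' notice — not met.
(D) ≤ 8 hrs duration — not met.
So (ii) is not satisfied (F OR F OR F OR F).
(iii) not (supervisor present) — holds.
So (a) is not satisfied (T AND F AND T).
(i) weather ok — fails.
(ii) holds permit — holds.
(b) = F AND T = false.
(1): F OR F → false.
(2) not (own property) — holds.
Overall: F AND T → false.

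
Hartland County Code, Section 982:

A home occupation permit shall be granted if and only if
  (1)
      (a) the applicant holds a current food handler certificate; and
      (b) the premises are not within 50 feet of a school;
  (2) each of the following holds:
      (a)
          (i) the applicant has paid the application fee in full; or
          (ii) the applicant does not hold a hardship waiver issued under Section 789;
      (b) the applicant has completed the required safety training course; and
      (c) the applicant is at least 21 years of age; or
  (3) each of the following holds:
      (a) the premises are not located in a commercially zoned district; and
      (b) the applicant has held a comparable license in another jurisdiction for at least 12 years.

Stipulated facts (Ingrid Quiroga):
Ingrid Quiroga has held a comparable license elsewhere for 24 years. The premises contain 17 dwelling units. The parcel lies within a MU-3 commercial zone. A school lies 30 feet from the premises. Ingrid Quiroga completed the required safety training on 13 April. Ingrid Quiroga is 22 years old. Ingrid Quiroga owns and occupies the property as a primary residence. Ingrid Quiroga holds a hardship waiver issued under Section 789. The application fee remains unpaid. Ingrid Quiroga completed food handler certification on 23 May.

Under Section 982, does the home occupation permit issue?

No — denied.

(a) food handler cert. — satisfied.
(b) ≥50 ft from school — not met.
(1) = T AND F = false.
(i) fee paid — fails.
(ii) not (hardship waiver) — fails.
So (a) is not satisfied (F OR F).
(b) safety training — satisfied.
(c) age ≥ 21 — holds.
So (2) is not satisfied (F AND T AND T).
(a) not (commercially zoned) — not met.
(b) prior license ≥ 12 yr — satisfied.
(3): F AND T → false.
So Overall is not satisfied (F OR F OR F).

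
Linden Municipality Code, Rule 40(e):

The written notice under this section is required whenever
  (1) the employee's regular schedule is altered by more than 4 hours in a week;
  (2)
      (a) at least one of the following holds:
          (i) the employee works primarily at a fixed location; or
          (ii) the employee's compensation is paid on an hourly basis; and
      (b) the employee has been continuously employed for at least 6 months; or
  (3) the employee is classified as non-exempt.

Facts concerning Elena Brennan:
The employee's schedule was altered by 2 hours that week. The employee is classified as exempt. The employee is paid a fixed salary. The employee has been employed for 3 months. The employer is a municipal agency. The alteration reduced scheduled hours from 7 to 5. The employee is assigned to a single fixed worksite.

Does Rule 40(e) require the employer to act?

No — not required.

(1) schedule shift > 4h — not satisfied.
(i) fixed location — satisfied.
(ii) hourly-paid — not met.
So (a) is satisfied (T OR F).
(b) tenure ≥ 6 mo. — not satisfied.
(2) = T AND F = false.
(3) non-exempt — fails.
So Overall is not satisfied (F OR F OR F).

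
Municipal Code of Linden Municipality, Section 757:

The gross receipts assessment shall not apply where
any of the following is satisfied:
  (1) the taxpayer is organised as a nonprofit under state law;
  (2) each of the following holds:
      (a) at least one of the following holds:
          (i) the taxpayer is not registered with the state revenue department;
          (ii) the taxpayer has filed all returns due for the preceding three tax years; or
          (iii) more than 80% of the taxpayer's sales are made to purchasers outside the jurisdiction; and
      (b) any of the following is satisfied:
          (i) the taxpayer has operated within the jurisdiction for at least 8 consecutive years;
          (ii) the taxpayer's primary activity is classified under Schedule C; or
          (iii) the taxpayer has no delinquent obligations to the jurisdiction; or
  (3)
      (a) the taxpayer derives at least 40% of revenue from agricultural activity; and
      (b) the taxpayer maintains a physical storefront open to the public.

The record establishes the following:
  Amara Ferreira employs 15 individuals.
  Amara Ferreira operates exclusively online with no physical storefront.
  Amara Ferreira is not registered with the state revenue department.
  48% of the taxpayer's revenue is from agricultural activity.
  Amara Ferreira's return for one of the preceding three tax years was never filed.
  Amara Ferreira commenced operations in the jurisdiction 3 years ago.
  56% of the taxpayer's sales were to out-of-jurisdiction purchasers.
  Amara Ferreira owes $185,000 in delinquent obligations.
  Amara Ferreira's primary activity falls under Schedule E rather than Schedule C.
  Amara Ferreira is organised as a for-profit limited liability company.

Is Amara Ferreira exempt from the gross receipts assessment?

(1) nonprofit — fails.
(i) not (state-registered) — satisfied.
(ii) returns current — not satisfied.
(iii) >80% out-of-jur. sales — fails.
(a) = T OR F OR F = true.
(i) ≥ 8 yrs in jurisdiction — fails.
(ii) Schedule C activity — fails.
(iii) no delinquency — not satisfied.
So (b) is not satisfied (F OR F OR F).
(2) = T AND F = false.
(a) ≥40% agricultural — met.
(b) has storefront — not met.
(3): T AND F → false.
So Overall is not satisfied (F OR F OR F).

No — not exempt.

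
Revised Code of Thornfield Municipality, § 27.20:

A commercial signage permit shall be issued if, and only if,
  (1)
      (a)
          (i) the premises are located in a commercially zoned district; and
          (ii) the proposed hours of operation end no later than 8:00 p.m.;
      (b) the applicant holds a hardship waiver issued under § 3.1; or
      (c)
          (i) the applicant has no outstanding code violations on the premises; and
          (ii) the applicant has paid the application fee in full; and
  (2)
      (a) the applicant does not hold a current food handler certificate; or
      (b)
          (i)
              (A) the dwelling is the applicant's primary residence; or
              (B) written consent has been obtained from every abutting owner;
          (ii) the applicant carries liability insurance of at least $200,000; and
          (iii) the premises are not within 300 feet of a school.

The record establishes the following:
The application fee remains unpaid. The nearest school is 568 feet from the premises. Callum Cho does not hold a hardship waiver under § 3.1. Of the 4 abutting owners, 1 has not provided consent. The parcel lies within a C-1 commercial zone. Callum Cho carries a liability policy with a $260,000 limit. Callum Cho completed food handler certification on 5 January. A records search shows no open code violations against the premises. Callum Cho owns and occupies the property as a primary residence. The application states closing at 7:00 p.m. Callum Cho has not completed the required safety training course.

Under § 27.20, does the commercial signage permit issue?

Yes — granted.

(i) commercially zoned — holds.
(ii) closes by 8 p.m. — met.
(a): T AND T → true.
(b) hardship waiver — not satisfied.
(i) no code violations — holds.
(ii) fee paid — fails.
(c): T AND F → false.
(1): T OR F OR F → true.
(a) not (food handler cert.) — fails.
(A) primary residence — satisfied.
(B) all abutters consent — not satisfied.
(i) = T OR F = true.
(ii) insurance ≥ $200,000 — satisfied.
(iii) ≥300 ft from school — met.
(b): T AND T AND T → true.
(2) = F OR T = true.
Overall = T AND T = true.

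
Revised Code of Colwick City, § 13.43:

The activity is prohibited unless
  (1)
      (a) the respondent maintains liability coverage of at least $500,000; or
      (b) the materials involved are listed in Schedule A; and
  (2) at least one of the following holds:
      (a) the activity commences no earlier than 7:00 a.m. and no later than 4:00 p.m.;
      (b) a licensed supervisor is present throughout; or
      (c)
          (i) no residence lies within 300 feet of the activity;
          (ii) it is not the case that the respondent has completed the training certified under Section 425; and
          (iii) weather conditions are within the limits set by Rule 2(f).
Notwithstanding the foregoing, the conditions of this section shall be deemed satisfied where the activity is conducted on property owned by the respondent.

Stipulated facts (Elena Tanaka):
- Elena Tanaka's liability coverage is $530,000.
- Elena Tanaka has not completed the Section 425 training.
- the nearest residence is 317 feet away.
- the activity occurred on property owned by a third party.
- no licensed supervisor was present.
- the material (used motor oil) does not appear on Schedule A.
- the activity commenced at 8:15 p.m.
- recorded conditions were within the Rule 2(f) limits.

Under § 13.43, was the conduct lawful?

Yes — lawful.

(a) coverage ≥ $500,000 — holds.
(b) Schedule A material — fails.
So (1) is satisfied (T OR F).
(a) start within hours — fails.
(b) supervisor present — fails.
(i) no residence in 300 ft — holds.
(ii) not (training certified) — satisfied.
(iii) weather ok — holds.
(c) = T AND T AND T = true.
(2): F OR F OR T → true.
Overall: T AND T → true.
Exception (own property) — not satisfied.
Result: main true OR exception false → true.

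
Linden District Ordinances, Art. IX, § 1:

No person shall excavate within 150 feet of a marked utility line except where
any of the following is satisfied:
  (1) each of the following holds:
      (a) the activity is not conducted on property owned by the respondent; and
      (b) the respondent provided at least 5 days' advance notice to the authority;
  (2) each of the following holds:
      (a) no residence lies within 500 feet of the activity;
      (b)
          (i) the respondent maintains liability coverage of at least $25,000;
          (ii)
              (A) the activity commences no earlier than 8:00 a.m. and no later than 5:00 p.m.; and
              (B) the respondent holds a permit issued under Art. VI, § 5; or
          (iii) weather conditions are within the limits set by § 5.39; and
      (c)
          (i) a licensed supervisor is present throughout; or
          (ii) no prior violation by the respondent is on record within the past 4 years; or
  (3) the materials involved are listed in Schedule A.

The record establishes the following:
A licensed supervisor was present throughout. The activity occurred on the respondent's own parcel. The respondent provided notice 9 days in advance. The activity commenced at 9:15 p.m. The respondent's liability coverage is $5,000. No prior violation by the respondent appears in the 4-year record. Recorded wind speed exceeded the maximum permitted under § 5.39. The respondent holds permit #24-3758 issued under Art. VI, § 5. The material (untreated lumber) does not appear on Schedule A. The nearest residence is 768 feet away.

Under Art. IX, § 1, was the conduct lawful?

No — unlawful.

(a) not (own property) — not satisfied.
(b) ≥5 days' notice — holds.
(1) = F AND T = false.
(a) no residence in 500 ft — met.
(i) coverage ≥ $25,000 — not met.
(A) start within hours — not satisfied.
(B) holds permit — satisfied.
(ii) = F AND T = false.
(iii) weather ok — fails.
(b) = F OR F OR F = false.
(i) supervisor present — holds.
(ii) no prior violation — holds.
So (c) is satisfied (T OR T).
(2) = T AND F AND T = false.
(3) Schedule A material — not met.
Overall = F OR F OR F = false.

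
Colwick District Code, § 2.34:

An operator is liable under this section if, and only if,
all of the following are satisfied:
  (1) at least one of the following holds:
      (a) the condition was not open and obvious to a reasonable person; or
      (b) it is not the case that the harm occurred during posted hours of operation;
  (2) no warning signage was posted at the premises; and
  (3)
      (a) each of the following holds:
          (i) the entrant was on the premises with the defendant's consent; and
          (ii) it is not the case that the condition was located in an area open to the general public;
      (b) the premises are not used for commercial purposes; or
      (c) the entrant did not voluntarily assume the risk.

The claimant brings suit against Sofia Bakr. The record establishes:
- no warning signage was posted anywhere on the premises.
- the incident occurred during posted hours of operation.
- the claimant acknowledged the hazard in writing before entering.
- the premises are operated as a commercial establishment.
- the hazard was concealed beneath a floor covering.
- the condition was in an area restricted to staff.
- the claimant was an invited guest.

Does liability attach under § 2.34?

(a) not open/obvious — met.
(b) not (during posted hours) — not met.
(1): T OR F → true.
(2) no signage posted — holds.
(i) consent to enter — met.
(ii) not (public area) — met.
(a) = T AND T = true.
(b) not (commercial use) — fails.
(c) no assumed risk — not satisfied.
(3): T OR F OR F → true.
So Overall is satisfied (T AND T AND T).

Yes — liable.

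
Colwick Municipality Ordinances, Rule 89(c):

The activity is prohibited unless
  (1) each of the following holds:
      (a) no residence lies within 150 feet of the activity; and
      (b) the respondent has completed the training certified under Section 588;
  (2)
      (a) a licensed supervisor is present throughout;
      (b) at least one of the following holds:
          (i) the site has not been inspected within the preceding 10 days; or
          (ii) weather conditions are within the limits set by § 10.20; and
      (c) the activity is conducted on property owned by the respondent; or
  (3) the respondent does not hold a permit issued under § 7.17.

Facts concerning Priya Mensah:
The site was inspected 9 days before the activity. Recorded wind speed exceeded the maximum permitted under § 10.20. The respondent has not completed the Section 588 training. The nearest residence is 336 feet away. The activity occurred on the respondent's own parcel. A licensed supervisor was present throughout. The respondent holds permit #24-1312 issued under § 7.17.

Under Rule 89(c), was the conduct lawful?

No — unlawful.

(a) no residence in 150 ft — satisfied.
(b) training certified — not met.
(1) = T AND F = false.
(a) supervisor present — holds.
(i) not (site inspected) — not met.
(ii) weather ok — not met.
(b): F OR F → false.
(c) own property — met.
(2): T AND F AND T → false.
(3) not (holds permit) — fails.
So Overall is not satisfied (F OR F OR F).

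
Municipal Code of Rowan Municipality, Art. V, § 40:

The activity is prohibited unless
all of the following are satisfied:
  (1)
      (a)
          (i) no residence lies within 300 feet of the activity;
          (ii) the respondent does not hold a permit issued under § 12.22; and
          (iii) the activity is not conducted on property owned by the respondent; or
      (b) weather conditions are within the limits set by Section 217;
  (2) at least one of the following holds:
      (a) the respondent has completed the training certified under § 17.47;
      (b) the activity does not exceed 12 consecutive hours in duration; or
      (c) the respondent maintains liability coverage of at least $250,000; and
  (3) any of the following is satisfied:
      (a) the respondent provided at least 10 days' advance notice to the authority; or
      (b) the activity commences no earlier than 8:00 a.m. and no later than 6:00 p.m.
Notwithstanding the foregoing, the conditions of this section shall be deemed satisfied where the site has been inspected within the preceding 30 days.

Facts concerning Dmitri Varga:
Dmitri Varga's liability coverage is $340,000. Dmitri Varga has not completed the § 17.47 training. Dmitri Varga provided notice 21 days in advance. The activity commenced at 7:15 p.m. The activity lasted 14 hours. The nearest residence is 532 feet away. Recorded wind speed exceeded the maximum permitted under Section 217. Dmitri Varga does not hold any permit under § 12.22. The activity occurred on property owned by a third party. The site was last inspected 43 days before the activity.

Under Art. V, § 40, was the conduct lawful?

Yes — lawful.

(i) no residence in 300 ft — met.
(ii) not (holds permit) — met.
(iii) not (own property) — satisfied.
(a): T AND T AND T → true.
(b) weather ok — not met.
(1) = T OR F = true.
(a) training certified — not met.
(b) ≤ 12 hrs duration — fails.
(c) coverage ≥ $250,000 — holds.
(2) = F OR F OR T = true.
(a) ≥10 days' notice — satisfied.
(b) start within hours — fails.
(3): T OR F → true.
Overall: T AND T AND T → true.
Exception (site inspected) — not satisfied.
Result: main true OR exception false → true.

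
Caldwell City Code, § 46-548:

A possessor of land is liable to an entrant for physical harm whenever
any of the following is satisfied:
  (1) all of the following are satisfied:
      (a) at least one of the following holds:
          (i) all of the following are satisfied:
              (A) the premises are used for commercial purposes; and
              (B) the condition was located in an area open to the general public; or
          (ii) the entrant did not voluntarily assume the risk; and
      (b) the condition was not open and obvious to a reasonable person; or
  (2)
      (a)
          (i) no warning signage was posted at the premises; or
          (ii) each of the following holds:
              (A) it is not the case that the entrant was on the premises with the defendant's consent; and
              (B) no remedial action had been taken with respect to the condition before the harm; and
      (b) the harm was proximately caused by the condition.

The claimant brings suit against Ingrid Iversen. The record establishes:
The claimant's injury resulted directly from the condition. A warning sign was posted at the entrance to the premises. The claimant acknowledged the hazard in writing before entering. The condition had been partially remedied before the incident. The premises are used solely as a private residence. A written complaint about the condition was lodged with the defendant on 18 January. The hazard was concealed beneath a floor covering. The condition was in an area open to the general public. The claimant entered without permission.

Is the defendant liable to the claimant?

(A) commercial use — not satisfied.
(B) public area — holds.
So (i) is not satisfied (F AND T).
(ii) no assumed risk — not met.
(a) = F OR F = false.
(b) not open/obvious — met.
(1): F AND T → false.
(i) no signage posted — fails.
(A) not (consent to enter) — met.
(B) no remedial action — not met.
(ii): T AND F → false.
So (a) is not satisfied (F OR F).
(b) proximate cause — satisfied.
(2) = F AND T = false.
Overall = F OR F = false.

No — not liable.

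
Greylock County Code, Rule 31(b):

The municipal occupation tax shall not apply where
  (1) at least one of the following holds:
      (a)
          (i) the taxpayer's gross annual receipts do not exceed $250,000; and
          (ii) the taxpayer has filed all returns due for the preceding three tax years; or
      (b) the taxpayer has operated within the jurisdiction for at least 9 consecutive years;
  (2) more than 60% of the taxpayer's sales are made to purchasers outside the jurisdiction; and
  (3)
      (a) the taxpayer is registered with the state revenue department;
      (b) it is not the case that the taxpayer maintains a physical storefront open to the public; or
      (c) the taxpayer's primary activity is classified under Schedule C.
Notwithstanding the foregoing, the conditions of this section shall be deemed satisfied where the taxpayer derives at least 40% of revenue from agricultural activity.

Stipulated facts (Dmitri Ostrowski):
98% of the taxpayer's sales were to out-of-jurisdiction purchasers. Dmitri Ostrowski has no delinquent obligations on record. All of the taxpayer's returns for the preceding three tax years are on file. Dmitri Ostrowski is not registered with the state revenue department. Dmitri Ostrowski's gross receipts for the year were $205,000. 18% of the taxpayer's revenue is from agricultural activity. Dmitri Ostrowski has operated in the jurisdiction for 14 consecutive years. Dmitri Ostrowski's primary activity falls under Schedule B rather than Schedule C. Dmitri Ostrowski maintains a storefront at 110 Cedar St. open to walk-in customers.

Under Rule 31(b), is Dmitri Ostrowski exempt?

(i) receipts ≤ $250,000 — satisfied.
(ii) returns current — holds.
So (a) is satisfied (T AND T).
(b) ≥ 9 yrs in jurisdiction — satisfied.
(1): T OR T → true.
(2) >60% out-of-jur. sales — holds.
(a) state-registered — not satisfied.
(b) not (has storefront) — fails.
(c) Schedule C activity — not satisfied.
(3): F OR F OR F → false.
So Overall is not satisfied (T AND T AND F).
Exception (≥40% agricultural) — not satisfied.
Result: main false OR exception false → false.

No — not exempt.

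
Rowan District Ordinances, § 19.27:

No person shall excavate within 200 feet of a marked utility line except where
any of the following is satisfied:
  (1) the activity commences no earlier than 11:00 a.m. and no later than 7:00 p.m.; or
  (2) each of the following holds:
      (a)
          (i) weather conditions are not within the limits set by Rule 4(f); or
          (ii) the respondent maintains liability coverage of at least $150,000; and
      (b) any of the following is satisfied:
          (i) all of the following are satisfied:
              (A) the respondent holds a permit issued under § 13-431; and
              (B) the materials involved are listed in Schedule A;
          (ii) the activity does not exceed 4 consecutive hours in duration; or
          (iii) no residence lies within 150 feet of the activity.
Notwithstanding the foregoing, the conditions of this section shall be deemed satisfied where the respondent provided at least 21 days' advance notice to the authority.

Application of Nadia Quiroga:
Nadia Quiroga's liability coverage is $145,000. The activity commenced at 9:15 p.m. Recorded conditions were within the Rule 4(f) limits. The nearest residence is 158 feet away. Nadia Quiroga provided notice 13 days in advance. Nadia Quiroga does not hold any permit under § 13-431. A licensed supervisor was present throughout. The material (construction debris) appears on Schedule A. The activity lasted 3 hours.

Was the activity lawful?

No — unlawful.

(1) start within hours — not met.
(i) not (weather ok) — fails.
(ii) coverage ≥ $150,000 — not met.
(a) = F OR F = false.
(A) holds permit — not met.
(B) Schedule A material — met.
(i): F AND T → false.
(ii) ≤ 4 hrs duration — holds.
(iii) no residence in 150 ft — satisfied.
So (b) is satisfied (F OR T OR T).
(2) = F AND T = false.
Overall = F OR F = false.
Exception (≥21 days' notice) — not satisfied.
Result: main false OR exception false → false.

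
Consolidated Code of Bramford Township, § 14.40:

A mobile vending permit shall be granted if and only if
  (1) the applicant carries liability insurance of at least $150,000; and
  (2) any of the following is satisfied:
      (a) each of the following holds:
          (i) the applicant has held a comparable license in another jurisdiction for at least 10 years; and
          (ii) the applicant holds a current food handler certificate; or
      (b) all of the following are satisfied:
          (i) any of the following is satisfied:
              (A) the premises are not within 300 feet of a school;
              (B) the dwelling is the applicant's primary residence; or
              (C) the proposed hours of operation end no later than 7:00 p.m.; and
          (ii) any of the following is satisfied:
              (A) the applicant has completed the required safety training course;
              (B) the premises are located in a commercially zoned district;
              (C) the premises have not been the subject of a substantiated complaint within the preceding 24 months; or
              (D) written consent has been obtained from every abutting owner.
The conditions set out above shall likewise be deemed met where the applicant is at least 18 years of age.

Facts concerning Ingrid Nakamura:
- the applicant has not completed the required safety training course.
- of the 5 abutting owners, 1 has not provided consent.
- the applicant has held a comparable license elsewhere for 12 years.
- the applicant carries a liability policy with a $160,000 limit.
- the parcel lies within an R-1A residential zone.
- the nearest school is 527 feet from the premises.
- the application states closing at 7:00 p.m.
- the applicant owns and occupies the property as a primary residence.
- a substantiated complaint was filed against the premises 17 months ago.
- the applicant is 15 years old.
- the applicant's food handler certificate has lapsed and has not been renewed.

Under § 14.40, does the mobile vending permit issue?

(1) insurance ≥ $150,000 — met.
(i) prior license ≥ 10 yr — satisfied.
(ii) food handler cert. — not met.
(a): T AND F → false.
(A) ≥300 ft from school — satisfied.
(B) primary residence — met.
(C) closes by 7 p.m. — met.
So (i) is satisfied (T OR T OR T).
(A) safety training — not satisfied.
(B) commercially zoned — fails.
(C) no complaint in 24 mo. — not met.
(D) all abutters consent — not satisfied.
(ii) = F OR F OR F OR F = false.
So (b) is not satisfied (T AND F).
So (2) is not satisfied (F OR F).
Overall = T AND F = false.
Exception (age ≥ 18) — not satisfied.
Result: main false OR exception false → false.

No — denied.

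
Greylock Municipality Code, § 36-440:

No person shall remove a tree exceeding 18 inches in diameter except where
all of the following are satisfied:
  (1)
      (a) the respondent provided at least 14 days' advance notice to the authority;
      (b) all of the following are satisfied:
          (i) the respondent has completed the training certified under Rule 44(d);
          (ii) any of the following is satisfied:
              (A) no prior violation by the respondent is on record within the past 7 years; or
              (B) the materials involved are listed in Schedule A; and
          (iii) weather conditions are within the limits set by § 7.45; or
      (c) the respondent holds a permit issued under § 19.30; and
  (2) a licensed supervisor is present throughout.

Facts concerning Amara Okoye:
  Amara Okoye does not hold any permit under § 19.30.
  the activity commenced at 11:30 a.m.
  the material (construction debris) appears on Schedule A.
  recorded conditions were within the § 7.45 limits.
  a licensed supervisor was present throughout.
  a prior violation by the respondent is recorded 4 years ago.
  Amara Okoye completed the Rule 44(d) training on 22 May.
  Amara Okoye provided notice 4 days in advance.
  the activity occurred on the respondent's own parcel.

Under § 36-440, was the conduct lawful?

Yes — lawful.

(a) ≥14 days' notice — not met.
(i) training certified — holds.
(A) no prior violation — not met.
(B) Schedule A material — satisfied.
(ii): F OR T → true.
(iii) weather ok — holds.
(b) = T AND T AND T = true.
(c) holds permit — fails.
So (1) is satisfied (F OR T OR F).
(2) supervisor present — satisfied.
So Overall is satisfied (T AND T).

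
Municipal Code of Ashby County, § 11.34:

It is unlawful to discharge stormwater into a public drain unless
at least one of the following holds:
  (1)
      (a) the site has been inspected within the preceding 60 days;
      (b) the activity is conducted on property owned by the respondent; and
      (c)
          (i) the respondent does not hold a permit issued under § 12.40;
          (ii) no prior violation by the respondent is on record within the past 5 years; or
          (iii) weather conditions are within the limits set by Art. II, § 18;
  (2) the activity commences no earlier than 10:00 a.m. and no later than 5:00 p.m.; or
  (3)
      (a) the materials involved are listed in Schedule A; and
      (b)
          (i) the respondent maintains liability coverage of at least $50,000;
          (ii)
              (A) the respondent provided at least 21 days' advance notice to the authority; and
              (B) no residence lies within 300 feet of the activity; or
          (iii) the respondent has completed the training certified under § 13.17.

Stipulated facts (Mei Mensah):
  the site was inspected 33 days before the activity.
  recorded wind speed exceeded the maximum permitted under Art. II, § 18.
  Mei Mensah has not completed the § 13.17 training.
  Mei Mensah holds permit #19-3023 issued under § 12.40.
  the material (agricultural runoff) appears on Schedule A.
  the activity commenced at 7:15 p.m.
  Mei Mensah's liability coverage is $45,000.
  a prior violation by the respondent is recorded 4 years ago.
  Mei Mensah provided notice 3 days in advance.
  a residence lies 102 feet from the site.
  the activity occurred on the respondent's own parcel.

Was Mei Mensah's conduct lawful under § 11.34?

No — unlawful.

(a) site inspected — satisfied.
(b) own property — holds.
(i) not (holds permit) — not met.
(ii) no prior violation — fails.
(iii) weather ok — not satisfied.
(c): F OR F OR F → false.
So (1) is not satisfied (T AND T AND F).
(2) start within hours — fails.
(a) Schedule A material — met.
(i) coverage ≥ $50,000 — not met.
(A) ≥21 days' notice — not met.
(B) no residence in 300 ft — not met.
(ii): F AND F → false.
(iii) training certified — fails.
So (b) is not satisfied (F OR F OR F).
(3): T AND F → false.
Overall = F OR F OR F = false.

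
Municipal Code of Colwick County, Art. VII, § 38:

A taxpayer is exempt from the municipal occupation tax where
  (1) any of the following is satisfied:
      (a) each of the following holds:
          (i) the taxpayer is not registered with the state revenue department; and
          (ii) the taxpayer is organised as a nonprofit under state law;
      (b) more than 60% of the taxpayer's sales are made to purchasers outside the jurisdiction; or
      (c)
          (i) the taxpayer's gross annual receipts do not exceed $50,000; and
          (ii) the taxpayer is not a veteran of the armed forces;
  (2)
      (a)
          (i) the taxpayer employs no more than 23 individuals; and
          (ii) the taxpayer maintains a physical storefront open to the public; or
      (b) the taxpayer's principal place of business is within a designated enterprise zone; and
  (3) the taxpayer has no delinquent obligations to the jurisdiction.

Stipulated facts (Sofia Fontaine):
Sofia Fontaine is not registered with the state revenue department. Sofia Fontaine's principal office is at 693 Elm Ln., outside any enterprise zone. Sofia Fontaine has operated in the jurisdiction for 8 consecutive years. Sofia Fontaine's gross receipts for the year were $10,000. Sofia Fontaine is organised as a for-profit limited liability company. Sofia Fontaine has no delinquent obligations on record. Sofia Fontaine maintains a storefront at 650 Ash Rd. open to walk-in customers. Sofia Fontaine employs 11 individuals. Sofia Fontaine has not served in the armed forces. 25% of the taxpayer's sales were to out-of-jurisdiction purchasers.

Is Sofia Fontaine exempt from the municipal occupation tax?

(i) not (state-registered) — satisfied.
(ii) nonprofit — not met.
So (a) is not satisfied (T AND F).
(b) >60% out-of-jur. sales — fails.
(i) receipts ≤ $50,000 — holds.
(ii) not (veteran) — met.
So (c) is satisfied (T AND T).
So (1) is satisfied (F OR F OR T).
(i) ≤ 23 employees — satisfied.
(ii) has storefront — met.
(a) = T AND T = true.
(b) in enterprise zone — fails.
(2): T OR F → true.
(3) no delinquency — satisfied.
So Overall is satisfied (T AND T AND T).

Yes — exempt.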